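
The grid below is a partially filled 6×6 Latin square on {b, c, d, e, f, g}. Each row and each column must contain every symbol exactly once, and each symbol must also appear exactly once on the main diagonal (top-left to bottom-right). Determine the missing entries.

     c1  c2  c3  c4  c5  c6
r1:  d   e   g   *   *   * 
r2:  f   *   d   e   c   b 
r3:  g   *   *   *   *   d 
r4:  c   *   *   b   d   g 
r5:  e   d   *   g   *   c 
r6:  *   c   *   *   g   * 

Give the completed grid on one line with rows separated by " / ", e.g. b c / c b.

Cell (r1,c6): row 1 has {d,e,g}; column 6 has {b,c,d,g} → f.
Cell (r2,c2): row 2 has {b,c,d,e,f}; column 2 has {c,d,e}; the diagonal has {b,d} → g.
Cell (r4,c2): row 4 has {b,c,d,g}; column 2 has {c,d,e,g} → f.
Cell (r4,c3): row 4 has {b,c,d,f,g}; column 3 has {d,g} → e.
Cell (r5,c5): row 5 has {c,d,e,g}; column 5 has {c,d,g}; the diagonal has {b,d,g} → f.
Cell (r6,c1): row 6 has {c,g}; column 1 has {c,d,e,f,g} → b.
Cell (r6,c3): row 6 has {b,c,g}; column 3 has {d,e,g} → f.
Cell (r6,c4): row 6 has {b,c,f,g}; column 4 has {b,e,g} → d.
Cell (r6,c6): row 6 has {b,c,d,f,g}; column 6 has {b,c,d,f,g}; the diagonal has {b,d,f,g} → e.
Cell (r1,c4): row 1 has {d,e,f,g}; column 4 has {b,d,e,g} → c.
Cell (r1,c5): row 1 has {c,d,e,f,g}; column 5 has {c,d,f,g} → b.
Cell (r3,c2): row 3 has {d,g}; column 2 has {c,d,e,f,g} → b.
Cell (r3,c3): row 3 has {b,d,g}; column 3 has {d,e,f,g}; the diagonal has {b,d,e,f,g} → c.
Cell (r3,c4): row 3 has {b,c,d,g}; column 4 has {b,c,d,e,g} → f.
Cell (r3,c5): row 3 has {b,c,d,f,g}; column 5 has {b,c,d,f,g} → e.
Cell (r5,c3): row 5 has {c,d,e,f,g}; column 3 has {c,d,e,f,g} → b.

d e g c b f / f g d e c b / g b c f e d / c f e b d g / e d b g f c / b c f d g e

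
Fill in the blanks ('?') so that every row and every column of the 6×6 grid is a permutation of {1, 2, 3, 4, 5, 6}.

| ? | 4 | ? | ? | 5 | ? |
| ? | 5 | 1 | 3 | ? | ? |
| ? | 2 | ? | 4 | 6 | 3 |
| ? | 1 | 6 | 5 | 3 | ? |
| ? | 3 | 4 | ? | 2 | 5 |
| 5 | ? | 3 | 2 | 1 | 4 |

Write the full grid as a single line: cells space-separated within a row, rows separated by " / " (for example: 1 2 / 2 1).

3 4 2 6 5 1 / 2 5 1 3 4 6 / 1 2 5 4 6 3 / 4 1 6 5 3 2 / 6 3 4 1 2 5 / 5 6 3 2 1 4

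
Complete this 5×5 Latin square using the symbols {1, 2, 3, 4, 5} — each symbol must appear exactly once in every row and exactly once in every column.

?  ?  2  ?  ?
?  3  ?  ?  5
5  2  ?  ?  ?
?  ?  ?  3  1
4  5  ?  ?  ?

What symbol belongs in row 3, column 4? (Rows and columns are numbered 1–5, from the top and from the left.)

4

row 4 has {1,3}; column 1 has {4,5} — only 2 is left for (r4,c1).
row 4 has {1,2,3}; column 2 has {2,3,5} — only 4 is left for (r4,c2).
row 4 has {1,2,3,4}; column 3 has {2} — only 5 is left for (r4,c3).
row 1 has {2}; column 2 has {2,3,4,5} — only 1 is left for (r1,c2).
row 2 has {3,5}; column 1 has {2,4,5} — only 1 is left for (r2,c1).
row 2 has {1,3,5}; column 3 has {2,5} — only 4 is left for (r2,c3).
row 2 has {1,3,4,5}; column 4 has {3} — only 2 is left for (r2,c4).
row 5 has {4,5}; column 4 has {2,3} — only 1 is left for (r5,c4).
row 1 has {1,2}; column 1 has {1,2,4,5} — only 3 is left for (r1,c1).
row 1 has {1,2,3}; column 5 has {1,5} — only 4 is left for (r1,c5).
row 3 has {2,5}; column 4 has {1,2,3} — only 4 is left for (r3,c4).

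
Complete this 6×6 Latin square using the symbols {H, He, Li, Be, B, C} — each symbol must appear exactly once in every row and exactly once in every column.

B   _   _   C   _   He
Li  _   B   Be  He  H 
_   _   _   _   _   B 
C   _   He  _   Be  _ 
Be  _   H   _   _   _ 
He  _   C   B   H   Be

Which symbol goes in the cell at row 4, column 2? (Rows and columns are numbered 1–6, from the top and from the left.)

B

At row 1, column 5: row 1 has {He,B,C}; column 5 has {H,He,Be}; that leaves Li.
At row 2, column 2: row 2 has {H,He,Li,Be,B}; column 2 is empty so far; that leaves C.
At row 3, column 1: row 3 has {B}; column 1 has {He,Li,Be,B,C}; that leaves H.
At row 3, column 5: row 3 has {H,B}; column 5 has {H,He,Li,Be}; that leaves C.
At row 4, column 6: row 4 has {He,Be,C}; column 6 has {H,He,Be,B}; that leaves Li.
At row 5, column 5: row 5 has {H,Be}; column 5 has {H,He,Li,Be,C}; that leaves B.
At row 5, column 6: row 5 has {H,Be,B}; column 6 has {H,He,Li,Be,B}; that leaves C.
At row 6, column 2: row 6 has {H,He,Be,B,C}; column 2 has {C}; that leaves Li.
At row 1, column 3: row 1 has {He,Li,B,C}; column 3 has {H,He,B,C}; that leaves Be.
At row 3, column 3: row 3 has {H,B,C}; column 3 has {H,He,Be,B,C}; that leaves Li.
At row 3, column 4: row 3 has {H,Li,B,C}; column 4 has {Be,B,C}; that leaves He.
At row 4, column 4: row 4 has {He,Li,Be,C}; column 4 has {He,Be,B,C}; that leaves H.
At row 5, column 2: row 5 has {H,Be,B,C}; column 2 has {Li,C}; that leaves He.
At row 5, column 4: row 5 has {H,He,Be,B,C}; column 4 has {H,He,Be,B,C}; that leaves Li.
At row 1, column 2: row 1 has {He,Li,Be,B,C}; column 2 has {He,Li,C}; that leaves H.
At row 3, column 2: row 3 has {H,He,Li,B,C}; column 2 has {H,He,Li,C}; that leaves Be.
At row 4, column 2: row 4 has {H,He,Li,Be,C}; column 2 has {H,He,Li,Be,C}; that leaves B.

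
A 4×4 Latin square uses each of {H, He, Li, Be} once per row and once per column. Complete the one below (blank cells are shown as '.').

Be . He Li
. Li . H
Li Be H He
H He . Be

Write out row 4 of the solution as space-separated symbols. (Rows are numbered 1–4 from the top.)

H He Li Be

At row 1, column 2: row 1 has {He,Li,Be}; column 2 has {He,Li,Be}; that leaves H.
At row 2, column 1: row 2 has {H,Li}; column 1 has {H,Li,Be}; that leaves He.
At row 2, column 3: row 2 has {H,He,Li}; column 3 has {H,He}; that leaves Be.
At row 4, column 3: row 4 has {H,He,Be}; column 3 has {H,He,Be}; that leaves Li.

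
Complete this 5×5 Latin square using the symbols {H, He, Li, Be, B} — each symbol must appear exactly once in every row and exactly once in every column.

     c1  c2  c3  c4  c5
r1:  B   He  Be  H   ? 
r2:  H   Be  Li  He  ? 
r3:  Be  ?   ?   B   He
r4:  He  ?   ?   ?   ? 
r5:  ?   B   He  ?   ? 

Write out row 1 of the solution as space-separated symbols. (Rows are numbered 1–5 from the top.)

row 1 has {H,He,Be,B}; column 5 has {He} — only Li is left for (r1,c5).

B He Be H Li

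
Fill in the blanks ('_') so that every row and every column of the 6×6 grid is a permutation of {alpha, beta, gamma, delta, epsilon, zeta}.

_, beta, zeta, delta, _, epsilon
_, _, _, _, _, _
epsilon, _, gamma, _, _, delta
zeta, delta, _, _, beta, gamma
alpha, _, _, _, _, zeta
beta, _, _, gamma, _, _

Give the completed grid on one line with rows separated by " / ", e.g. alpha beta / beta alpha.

gamma beta zeta delta alpha epsilon / delta epsilon alpha zeta gamma beta / epsilon alpha gamma beta zeta delta / zeta delta epsilon alpha beta gamma / alpha gamma beta epsilon delta zeta / beta zeta delta gamma epsilon alpha

(r1,c1) = gamma
(r1,c5) = alpha
(r2,c1) = delta
(r3,c5) = zeta
(r6,c6) = alpha
(r2,c6) = beta
(r3,c2) = alpha
(r3,c4) = beta
(r5,c4) = epsilon
(r4,c4) = alpha
(r5,c2) = gamma
(r5,c5) = delta
(r6,c5) = epsilon
(r2,c4) = zeta
(r2,c5) = gamma
(r4,c3) = epsilon
(r5,c3) = beta
(r6,c2) = zeta
(r6,c3) = delta
(r2,c2) = epsilon
(r2,c3) = alpha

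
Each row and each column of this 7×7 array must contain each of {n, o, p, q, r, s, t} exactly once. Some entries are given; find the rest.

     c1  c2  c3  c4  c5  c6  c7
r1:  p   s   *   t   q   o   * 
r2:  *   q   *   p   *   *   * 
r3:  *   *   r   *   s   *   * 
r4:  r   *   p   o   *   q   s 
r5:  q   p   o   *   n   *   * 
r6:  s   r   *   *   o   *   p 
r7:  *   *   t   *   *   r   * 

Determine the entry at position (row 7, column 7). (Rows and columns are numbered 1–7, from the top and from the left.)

q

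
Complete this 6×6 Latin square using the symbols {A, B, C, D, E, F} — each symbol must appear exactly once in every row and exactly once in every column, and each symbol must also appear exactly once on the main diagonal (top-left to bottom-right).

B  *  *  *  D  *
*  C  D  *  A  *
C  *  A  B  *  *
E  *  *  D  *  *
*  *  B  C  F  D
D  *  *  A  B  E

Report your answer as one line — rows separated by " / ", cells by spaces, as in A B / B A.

B A E F D C / F C D E A B / C D A B E F / E B F D C A / A E B C F D / D F C A B E

At row 2, column 1: row 2 has {A,C,D}; column 1 has {B,C,D,E}; that leaves F.
At row 2, column 4: row 2 has {A,C,D,F}; column 4 has {A,B,C,D}; that leaves E.
At row 2, column 6: row 2 has {A,C,D,E,F}; column 6 has {D,E}; that leaves B.
At row 3, column 5: row 3 has {A,B,C}; column 5 has {A,B,D,F}; that leaves E.
At row 3, column 6: row 3 has {A,B,C,E}; column 6 has {B,D,E}; that leaves F.
At row 4, column 5: row 4 has {D,E}; column 5 has {A,B,D,E,F}; that leaves C.
At row 4, column 6: row 4 has {C,D,E}; column 6 has {B,D,E,F}; that leaves A.
At row 5, column 1: row 5 has {B,C,D,F}; column 1 has {B,C,D,E,F}; that leaves A.
At row 5, column 2: row 5 has {A,B,C,D,F}; column 2 has {C}; that leaves E.
At row 6, column 2: row 6 has {A,B,D,E}; column 2 has {C,E}; that leaves F.
At row 6, column 3: row 6 has {A,B,D,E,F}; column 3 has {A,B,D}; that leaves C.
At row 1, column 2: row 1 has {B,D}; column 2 has {C,E,F}; that leaves A.
At row 1, column 4: row 1 has {A,B,D}; column 4 has {A,B,C,D,E}; that leaves F.
At row 1, column 6: row 1 has {A,B,D,F}; column 6 has {A,B,D,E,F}; that leaves C.
At row 3, column 2: row 3 has {A,B,C,E,F}; column 2 has {A,C,E,F}; that leaves D.
At row 4, column 2: row 4 has {A,C,D,E}; column 2 has {A,C,D,E,F}; that leaves B.
At row 4, column 3: row 4 has {A,B,C,D,E}; column 3 has {A,B,C,D}; that leaves F.
At row 1, column 3: row 1 has {A,B,C,D,F}; column 3 has {A,B,C,D,F}; that leaves E.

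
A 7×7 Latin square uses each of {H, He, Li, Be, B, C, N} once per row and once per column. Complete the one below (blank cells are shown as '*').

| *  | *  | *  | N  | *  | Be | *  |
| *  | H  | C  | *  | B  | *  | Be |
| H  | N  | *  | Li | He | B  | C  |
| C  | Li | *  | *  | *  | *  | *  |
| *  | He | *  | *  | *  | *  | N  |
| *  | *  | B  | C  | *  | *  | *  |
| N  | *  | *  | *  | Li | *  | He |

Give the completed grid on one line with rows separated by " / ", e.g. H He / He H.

Cell (r2,c4): row 2 has {H,Be,B,C}; column 4 has {Li,C,N} → He.
Cell (r3,c3): row 3 has {H,He,Li,B,C,N}; column 3 has {B,C} → Be.
Cell (r6,c2): row 6 has {B,C}; column 2 has {H,He,Li,N} → Be.
Cell (r7,c3): row 7 has {He,Li,N}; column 3 has {Be,B,C} → H.
Cell (r7,c6): row 7 has {H,He,Li,N}; column 6 has {Be,B} → C.
Cell (r2,c1): row 2 has {H,He,Be,B,C}; column 1 has {H,C,N} → Li.
Cell (r2,c6): row 2 has {H,He,Li,Be,B,C}; column 6 has {Be,B,C} → N.
Cell (r5,c3): row 5 has {He,N}; column 3 has {H,Be,B,C} → Li.
Cell (r5,c6): row 5 has {He,Li,N}; column 6 has {Be,B,C,N} → H.
Cell (r6,c1): row 6 has {Be,B,C}; column 1 has {H,Li,C,N} → He.
Cell (r6,c6): row 6 has {He,Be,B,C}; column 6 has {H,Be,B,C,N} → Li.
Cell (r6,c7): row 6 has {He,Li,Be,B,C}; column 7 has {He,Be,C,N} → H.
Cell (r7,c2): row 7 has {H,He,Li,C,N}; column 2 has {H,He,Li,Be,N} → B.
Cell (r7,c4): row 7 has {H,He,Li,B,C,N}; column 4 has {He,Li,C,N} → Be.
Cell (r1,c1): row 1 has {Be,N}; column 1 has {H,He,Li,C,N} → B.
Cell (r1,c2): row 1 has {Be,B,N}; column 2 has {H,He,Li,Be,B,N} → C.
Cell (r1,c3): row 1 has {Be,B,C,N}; column 3 has {H,Li,Be,B,C} → He.
Cell (r1,c5): row 1 has {He,Be,B,C,N}; column 5 has {He,Li,B} → H.
Cell (r1,c7): row 1 has {H,He,Be,B,C,N}; column 7 has {H,He,Be,C,N} → Li.
Cell (r4,c3): row 4 has {Li,C}; column 3 has {H,He,Li,Be,B,C} → N.
Cell (r4,c5): row 4 has {Li,C,N}; column 5 has {H,He,Li,B} → Be.
Cell (r4,c6): row 4 has {Li,Be,C,N}; column 6 has {H,Li,Be,B,C,N} → He.
Cell (r4,c7): row 4 has {He,Li,Be,C,N}; column 7 has {H,He,Li,Be,C,N} → B.
Cell (r5,c1): row 5 has {H,He,Li,N}; column 1 has {H,He,Li,B,C,N} → Be.
Cell (r5,c4): row 5 has {H,He,Li,Be,N}; column 4 has {He,Li,Be,C,N} → B.
Cell (r5,c5): row 5 has {H,He,Li,Be,B,N}; column 5 has {H,He,Li,Be,B} → C.
Cell (r6,c5): row 6 has {H,He,Li,Be,B,C}; column 5 has {H,He,Li,Be,B,C} → N.
Cell (r4,c4): row 4 has {He,Li,Be,B,C,N}; column 4 has {He,Li,Be,B,C,N} → H.

B C He N H Be Li / Li H C He B N Be / H N Be Li He B C / C Li N H Be He B / Be He Li B C H N / He Be B C N Li H / N B H Be Li C He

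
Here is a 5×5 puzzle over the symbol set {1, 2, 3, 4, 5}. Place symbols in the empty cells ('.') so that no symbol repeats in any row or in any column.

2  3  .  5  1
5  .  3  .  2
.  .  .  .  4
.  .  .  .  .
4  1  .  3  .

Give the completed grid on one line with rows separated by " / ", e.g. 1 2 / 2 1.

2 3 4 5 1 / 5 4 3 1 2 / 3 5 1 2 4 / 1 2 5 4 3 / 4 1 2 3 5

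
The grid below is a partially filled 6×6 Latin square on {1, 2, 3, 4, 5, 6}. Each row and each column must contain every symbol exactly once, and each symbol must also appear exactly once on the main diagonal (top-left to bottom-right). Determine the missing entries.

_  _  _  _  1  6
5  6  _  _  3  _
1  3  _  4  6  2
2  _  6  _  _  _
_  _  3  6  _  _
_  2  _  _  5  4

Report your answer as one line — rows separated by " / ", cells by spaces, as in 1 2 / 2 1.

3 4 2 5 1 6 / 5 6 4 2 3 1 / 1 3 5 4 6 2 / 2 5 6 1 4 3 / 4 1 3 6 2 5 / 6 2 1 3 5 4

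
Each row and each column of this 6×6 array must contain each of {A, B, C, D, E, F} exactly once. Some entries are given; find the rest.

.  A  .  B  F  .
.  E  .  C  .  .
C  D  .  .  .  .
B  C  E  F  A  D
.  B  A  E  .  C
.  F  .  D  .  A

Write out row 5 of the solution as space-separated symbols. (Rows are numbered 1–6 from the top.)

At row 1, column 6: row 1 has {A,B,F}; column 6 has {A,C,D}; that leaves E.
At row 3, column 4: row 3 has {C,D}; column 4 has {B,C,D,E,F}; that leaves A.
At row 5, column 5: row 5 has {A,B,C,E}; column 5 has {A,F}; that leaves D.
At row 6, column 1: row 6 has {A,D,F}; column 1 has {B,C}; that leaves E.
At row 1, column 1: row 1 has {A,B,E,F}; column 1 has {B,C,E}; that leaves D.
At row 1, column 3: row 1 has {A,B,D,E,F}; column 3 has {A,E}; that leaves C.
At row 2, column 5: row 2 has {C,E}; column 5 has {A,D,F}; that leaves B.
At row 2, column 6: row 2 has {B,C,E}; column 6 has {A,C,D,E}; that leaves F.
At row 3, column 5: row 3 has {A,C,D}; column 5 has {A,B,D,F}; that leaves E.
At row 3, column 6: row 3 has {A,C,D,E}; column 6 has {A,C,D,E,F}; that leaves B.
At row 5, column 1: row 5 has {A,B,C,D,E}; column 1 has {B,C,D,E}; that leaves F.

F B A E D C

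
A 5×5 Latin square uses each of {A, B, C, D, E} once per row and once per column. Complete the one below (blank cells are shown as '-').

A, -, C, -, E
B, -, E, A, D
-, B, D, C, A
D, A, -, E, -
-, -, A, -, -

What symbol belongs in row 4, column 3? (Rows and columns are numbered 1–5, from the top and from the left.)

B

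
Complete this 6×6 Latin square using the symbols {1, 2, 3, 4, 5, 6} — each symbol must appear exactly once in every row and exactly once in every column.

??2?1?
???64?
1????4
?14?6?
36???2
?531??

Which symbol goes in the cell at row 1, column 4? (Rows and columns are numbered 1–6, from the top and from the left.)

(r5,c5) = 5
(r6,c5) = 2
(r6,c6) = 6
(r3,c5) = 3
(r5,c3) = 1
(r5,c4) = 4
(r6,c1) = 4
(r2,c3) = 5
(r3,c2) = 2
(r3,c3) = 6
(r3,c4) = 5
(r1,c4) = 3

3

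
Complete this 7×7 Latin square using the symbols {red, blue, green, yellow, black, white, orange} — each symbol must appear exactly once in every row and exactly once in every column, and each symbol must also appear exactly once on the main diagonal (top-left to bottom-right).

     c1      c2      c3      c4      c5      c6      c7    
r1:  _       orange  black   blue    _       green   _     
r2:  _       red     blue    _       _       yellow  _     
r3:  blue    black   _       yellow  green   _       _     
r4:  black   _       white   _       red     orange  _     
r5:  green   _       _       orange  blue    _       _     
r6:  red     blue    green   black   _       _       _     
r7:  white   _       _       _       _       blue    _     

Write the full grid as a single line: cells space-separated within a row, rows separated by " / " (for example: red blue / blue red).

yellow orange black blue white green red / orange red blue white black yellow green / blue black orange yellow green red white / black yellow white green red orange blue / green white red orange blue black yellow / red blue green black yellow white orange / white green yellow red orange blue black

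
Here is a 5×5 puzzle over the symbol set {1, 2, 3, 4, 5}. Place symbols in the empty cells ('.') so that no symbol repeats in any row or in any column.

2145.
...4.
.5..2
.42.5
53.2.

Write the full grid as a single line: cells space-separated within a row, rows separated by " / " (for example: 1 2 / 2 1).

2 1 4 5 3 / 3 2 5 4 1 / 4 5 3 1 2 / 1 4 2 3 5 / 5 3 1 2 4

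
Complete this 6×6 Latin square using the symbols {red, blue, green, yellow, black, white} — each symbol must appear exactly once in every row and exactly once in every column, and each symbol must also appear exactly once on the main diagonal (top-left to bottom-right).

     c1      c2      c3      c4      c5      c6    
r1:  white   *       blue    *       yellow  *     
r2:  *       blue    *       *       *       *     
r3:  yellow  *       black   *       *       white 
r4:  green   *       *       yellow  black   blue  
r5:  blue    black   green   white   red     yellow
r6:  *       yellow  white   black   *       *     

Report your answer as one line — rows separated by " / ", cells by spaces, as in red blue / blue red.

white green blue red yellow black / black blue yellow green white red / yellow red black blue green white / green white red yellow black blue / blue black green white red yellow / red yellow white black blue green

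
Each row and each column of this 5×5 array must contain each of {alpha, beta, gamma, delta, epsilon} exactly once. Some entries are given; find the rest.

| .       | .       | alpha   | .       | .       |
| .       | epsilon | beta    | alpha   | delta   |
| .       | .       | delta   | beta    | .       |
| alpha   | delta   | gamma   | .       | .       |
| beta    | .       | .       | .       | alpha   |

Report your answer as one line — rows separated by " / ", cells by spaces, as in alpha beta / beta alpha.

(r2,c1) = gamma
(r3,c1) = epsilon
(r3,c5) = gamma
(r4,c4) = epsilon
(r4,c5) = beta
(r5,c2) = gamma
(r5,c3) = epsilon
(r5,c4) = delta
(r1,c1) = delta
(r1,c2) = beta
(r1,c4) = gamma
(r1,c5) = epsilon
(r3,c2) = alpha

delta beta alpha gamma epsilon / gamma epsilon beta alpha delta / epsilon alpha delta beta gamma / alpha delta gamma epsilon beta / beta gamma epsilon delta alpha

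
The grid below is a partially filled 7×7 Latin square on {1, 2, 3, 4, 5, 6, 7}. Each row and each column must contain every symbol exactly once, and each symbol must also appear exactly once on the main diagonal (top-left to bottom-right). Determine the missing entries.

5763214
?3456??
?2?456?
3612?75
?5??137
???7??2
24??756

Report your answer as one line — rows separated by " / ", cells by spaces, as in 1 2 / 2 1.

5 7 6 3 2 1 4 / 7 3 4 5 6 2 1 / 1 2 7 4 5 6 3 / 3 6 1 2 4 7 5 / 4 5 2 6 1 3 7 / 6 1 5 7 3 4 2 / 2 4 3 1 7 5 6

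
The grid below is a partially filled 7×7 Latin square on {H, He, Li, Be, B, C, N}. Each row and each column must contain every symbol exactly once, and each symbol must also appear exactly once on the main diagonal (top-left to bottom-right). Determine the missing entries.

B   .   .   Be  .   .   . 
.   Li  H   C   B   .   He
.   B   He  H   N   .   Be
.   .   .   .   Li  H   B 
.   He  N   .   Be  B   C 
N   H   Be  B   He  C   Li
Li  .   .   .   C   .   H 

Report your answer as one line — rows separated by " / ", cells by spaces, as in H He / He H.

B C Li Be H He N / Be Li H C B N He / C B He H N Li Be / He Be C N Li H B / H He N Li Be B C / N H Be B He C Li / Li N B He C Be H

(r1,c5): row 1 has {Be,B}; column 5 has {He,Li,Be,B,C,N}, so it must be H.
(r1,c7): row 1 has {H,Be,B}; column 7 has {H,He,Li,Be,B,C}, so it must be N.
(r2,c1): row 2 has {H,He,Li,B,C}; column 1 has {Li,B,N}, so it must be Be.
(r2,c6): row 2 has {H,He,Li,Be,B,C}; column 6 has {H,B,C}, so it must be N.
(r3,c1): row 3 has {H,He,Be,B,N}; column 1 has {Li,Be,B,N}, so it must be C.
(r3,c6): row 3 has {H,He,Be,B,C,N}; column 6 has {H,B,C,N}, so it must be Li.
(r4,c1): row 4 has {H,Li,B}; column 1 has {Li,Be,B,C,N}, so it must be He.
(r4,c3): row 4 has {H,He,Li,B}; column 3 has {H,He,Be,N}, so it must be C.
(r4,c4): row 4 has {H,He,Li,B,C}; column 4 has {H,Be,B,C}; the diagonal has {H,He,Li,Be,B,C}, so it must be N.
(r5,c1): row 5 has {He,Be,B,C,N}; column 1 has {He,Li,Be,B,C,N}, so it must be H.
(r5,c4): row 5 has {H,He,Be,B,C,N}; column 4 has {H,Be,B,C,N}, so it must be Li.
(r7,c3): row 7 has {H,Li,C}; column 3 has {H,He,Be,C,N}, so it must be B.
(r7,c4): row 7 has {H,Li,B,C}; column 4 has {H,Li,Be,B,C,N}, so it must be He.
(r7,c6): row 7 has {H,He,Li,B,C}; column 6 has {H,Li,B,C,N}, so it must be Be.
(r1,c2): row 1 has {H,Be,B,N}; column 2 has {H,He,Li,B}, so it must be C.
(r1,c3): row 1 has {H,Be,B,C,N}; column 3 has {H,He,Be,B,C,N}, so it must be Li.
(r1,c6): row 1 has {H,Li,Be,B,C,N}; column 6 has {H,Li,Be,B,C,N}, so it must be He.
(r4,c2): row 4 has {H,He,Li,B,C,N}; column 2 has {H,He,Li,B,C}, so it must be Be.
(r7,c2): row 7 has {H,He,Li,Be,B,C}; column 2 has {H,He,Li,Be,B,C}, so it must be N.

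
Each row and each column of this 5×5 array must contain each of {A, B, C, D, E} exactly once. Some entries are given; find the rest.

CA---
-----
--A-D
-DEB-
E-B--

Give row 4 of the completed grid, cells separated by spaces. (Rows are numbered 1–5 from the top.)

A D E B C

row 1 has {A,C}; column 3 has {A,B,E} — only D is left for (r1,c3).
row 1 has {A,C,D}; column 4 has {B} — only E is left for (r1,c4).
row 1 has {A,C,D,E}; column 5 has {D} — only B is left for (r1,c5).
row 2 is empty so far; column 3 has {A,B,D,E} — only C is left for (r2,c3).
row 3 has {A,D}; column 1 has {C,E} — only B is left for (r3,c1).
row 3 has {A,B,D}; column 4 has {B,E} — only C is left for (r3,c4).
row 4 has {B,D,E}; column 1 has {B,C,E} — only A is left for (r4,c1).
row 4 has {A,B,D,E}; column 5 has {B,D} — only C is left for (r4,c5).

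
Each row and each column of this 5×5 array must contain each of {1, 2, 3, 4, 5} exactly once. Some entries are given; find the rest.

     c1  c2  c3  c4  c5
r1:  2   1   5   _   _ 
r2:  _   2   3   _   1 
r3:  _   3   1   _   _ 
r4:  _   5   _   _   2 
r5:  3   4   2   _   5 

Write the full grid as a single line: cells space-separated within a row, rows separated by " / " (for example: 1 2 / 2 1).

(r3,c5) = 4
(r4,c3) = 4
(r5,c4) = 1
(r1,c5) = 3
(r3,c1) = 5
(r3,c4) = 2
(r4,c1) = 1
(r4,c4) = 3
(r1,c4) = 4
(r2,c1) = 4
(r2,c4) = 5

2 1 5 4 3 / 4 2 3 5 1 / 5 3 1 2 4 / 1 5 4 3 2 / 3 4 2 1 5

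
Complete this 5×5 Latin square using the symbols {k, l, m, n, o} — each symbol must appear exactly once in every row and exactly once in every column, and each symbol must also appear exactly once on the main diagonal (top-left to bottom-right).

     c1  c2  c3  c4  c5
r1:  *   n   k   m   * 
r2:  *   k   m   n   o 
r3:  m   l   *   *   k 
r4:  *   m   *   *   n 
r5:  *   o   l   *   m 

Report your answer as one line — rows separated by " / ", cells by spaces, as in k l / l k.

Cell (r1,c5): row 1 has {k,m,n}; column 5 has {k,m,n,o} → l.
Cell (r2,c1): row 2 has {k,m,n,o}; column 1 has {m} → l.
Cell (r3,c4): row 3 has {k,l,m}; column 4 has {m,n} → o.
Cell (r4,c3): row 4 has {m,n}; column 3 has {k,l,m} → o.
Cell (r4,c4): row 4 has {m,n,o}; column 4 has {m,n,o}; the diagonal has {k,m} → l.
Cell (r5,c4): row 5 has {l,m,o}; column 4 has {l,m,n,o} → k.
Cell (r1,c1): row 1 has {k,l,m,n}; column 1 has {l,m}; the diagonal has {k,l,m} → o.
Cell (r3,c3): row 3 has {k,l,m,o}; column 3 has {k,l,m,o}; the diagonal has {k,l,m,o} → n.
Cell (r4,c1): row 4 has {l,m,n,o}; column 1 has {l,m,o} → k.
Cell (r5,c1): row 5 has {k,l,m,o}; column 1 has {k,l,m,o} → n.

o n k m l / l k m n o / m l n o k / k m o l n / n o l k m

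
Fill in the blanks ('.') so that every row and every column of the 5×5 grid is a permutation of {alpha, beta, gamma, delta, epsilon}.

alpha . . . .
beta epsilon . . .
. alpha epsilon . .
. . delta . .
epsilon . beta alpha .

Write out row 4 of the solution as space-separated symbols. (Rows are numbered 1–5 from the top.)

gamma beta delta epsilon alpha

(r1,c3) = gamma
(r2,c3) = alpha
(r4,c1) = gamma
(r4,c2) = beta
(r4,c4) = epsilon
(r4,c5) = alpha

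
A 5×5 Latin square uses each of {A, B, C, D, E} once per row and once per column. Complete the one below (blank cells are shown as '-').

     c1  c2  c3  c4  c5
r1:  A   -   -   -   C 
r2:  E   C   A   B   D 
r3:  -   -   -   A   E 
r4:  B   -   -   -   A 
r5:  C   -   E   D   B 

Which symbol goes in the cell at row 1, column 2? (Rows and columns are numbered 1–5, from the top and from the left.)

D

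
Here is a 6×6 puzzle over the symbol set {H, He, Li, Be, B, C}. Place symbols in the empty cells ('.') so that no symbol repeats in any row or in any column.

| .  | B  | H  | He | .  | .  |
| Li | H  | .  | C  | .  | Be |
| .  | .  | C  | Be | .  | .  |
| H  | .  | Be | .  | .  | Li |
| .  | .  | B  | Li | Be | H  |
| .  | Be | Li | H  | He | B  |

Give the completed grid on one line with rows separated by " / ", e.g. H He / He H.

Be B H He Li C / Li H He C B Be / B Li C Be H He / H He Be B C Li / He C B Li Be H / C Be Li H He B

(r1,c6): row 1 has {H,He,B}; column 6 has {H,Li,Be,B}, so it must be C.
(r2,c3): row 2 has {H,Li,Be,C}; column 3 has {H,Li,Be,B,C}, so it must be He.
(r2,c5): row 2 has {H,He,Li,Be,C}; column 5 has {He,Be}, so it must be B.
(r3,c6): row 3 has {Be,C}; column 6 has {H,Li,Be,B,C}, so it must be He.
(r4,c4): row 4 has {H,Li,Be}; column 4 has {H,He,Li,Be,C}, so it must be B.
(r4,c5): row 4 has {H,Li,Be,B}; column 5 has {He,Be,B}, so it must be C.
(r6,c1): row 6 has {H,He,Li,Be,B}; column 1 has {H,Li}, so it must be C.
(r1,c1): row 1 has {H,He,B,C}; column 1 has {H,Li,C}, so it must be Be.
(r1,c5): row 1 has {H,He,Be,B,C}; column 5 has {He,Be,B,C}, so it must be Li.
(r3,c1): row 3 has {He,Be,C}; column 1 has {H,Li,Be,C}, so it must be B.
(r3,c2): row 3 has {He,Be,B,C}; column 2 has {H,Be,B}, so it must be Li.
(r3,c5): row 3 has {He,Li,Be,B,C}; column 5 has {He,Li,Be,B,C}, so it must be H.
(r4,c2): row 4 has {H,Li,Be,B,C}; column 2 has {H,Li,Be,B}, so it must be He.
(r5,c1): row 5 has {H,Li,Be,B}; column 1 has {H,Li,Be,B,C}, so it must be He.
(r5,c2): row 5 has {H,He,Li,Be,B}; column 2 has {H,He,Li,Be,B}, so it must be C.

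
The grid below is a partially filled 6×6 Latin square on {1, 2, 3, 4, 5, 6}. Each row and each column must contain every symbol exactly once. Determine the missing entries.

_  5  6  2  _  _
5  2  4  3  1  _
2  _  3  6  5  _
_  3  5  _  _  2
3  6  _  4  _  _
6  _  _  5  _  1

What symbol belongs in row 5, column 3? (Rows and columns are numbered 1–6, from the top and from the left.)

1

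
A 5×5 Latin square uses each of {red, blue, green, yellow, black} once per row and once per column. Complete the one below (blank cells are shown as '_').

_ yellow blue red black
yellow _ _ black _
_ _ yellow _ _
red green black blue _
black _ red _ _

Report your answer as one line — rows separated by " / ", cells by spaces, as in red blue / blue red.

green yellow blue red black / yellow red green black blue / blue black yellow green red / red green black blue yellow / black blue red yellow green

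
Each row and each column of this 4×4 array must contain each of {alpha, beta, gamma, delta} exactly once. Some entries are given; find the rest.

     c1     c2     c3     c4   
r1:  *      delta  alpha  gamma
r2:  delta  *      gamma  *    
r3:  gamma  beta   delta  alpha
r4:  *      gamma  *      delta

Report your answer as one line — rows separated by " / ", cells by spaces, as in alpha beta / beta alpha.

beta delta alpha gamma / delta alpha gamma beta / gamma beta delta alpha / alpha gamma beta delta

(r1,c1) = beta
(r2,c2) = alpha
(r2,c4) = beta
(r4,c1) = alpha
(r4,c3) = beta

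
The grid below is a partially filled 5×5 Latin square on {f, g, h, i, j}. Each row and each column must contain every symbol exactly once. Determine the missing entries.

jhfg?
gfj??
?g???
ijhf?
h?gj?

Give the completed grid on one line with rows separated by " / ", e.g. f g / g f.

j h f g i / g f j i h / f g i h j / i j h f g / h i g j f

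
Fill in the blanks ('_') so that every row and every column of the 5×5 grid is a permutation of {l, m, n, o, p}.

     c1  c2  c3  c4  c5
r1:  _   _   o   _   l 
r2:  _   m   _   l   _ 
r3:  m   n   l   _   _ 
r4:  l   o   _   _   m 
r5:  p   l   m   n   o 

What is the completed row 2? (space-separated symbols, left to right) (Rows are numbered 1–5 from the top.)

Cell (r1,c1): row 1 has {l,o}; column 1 has {l,m,p} → n.
Cell (r1,c2): row 1 has {l,n,o}; column 2 has {l,m,n,o} → p.
Cell (r1,c4): row 1 has {l,n,o,p}; column 4 has {l,n} → m.
Cell (r2,c1): row 2 has {l,m}; column 1 has {l,m,n,p} → o.
Cell (r3,c5): row 3 has {l,m,n}; column 5 has {l,m,o} → p.
Cell (r4,c4): row 4 has {l,m,o}; column 4 has {l,m,n} → p.
Cell (r2,c5): row 2 has {l,m,o}; column 5 has {l,m,o,p} → n.
Cell (r3,c4): row 3 has {l,m,n,p}; column 4 has {l,m,n,p} → o.
Cell (r4,c3): row 4 has {l,m,o,p}; column 3 has {l,m,o} → n.
Cell (r2,c3): row 2 has {l,m,n,o}; column 3 has {l,m,n,o} → p.

o m p l n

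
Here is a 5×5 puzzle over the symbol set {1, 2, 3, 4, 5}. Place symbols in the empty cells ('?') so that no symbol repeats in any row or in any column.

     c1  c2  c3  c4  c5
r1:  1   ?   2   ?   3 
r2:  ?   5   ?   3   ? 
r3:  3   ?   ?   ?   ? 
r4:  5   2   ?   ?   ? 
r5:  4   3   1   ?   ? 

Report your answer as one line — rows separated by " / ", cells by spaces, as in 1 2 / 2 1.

At row 1, column 2: row 1 has {1,2,3}; column 2 has {2,3,5}; that leaves 4.
At row 1, column 4: row 1 has {1,2,3,4}; column 4 has {3}; that leaves 5.
At row 2, column 1: row 2 has {3,5}; column 1 has {1,3,4,5}; that leaves 2.
At row 2, column 3: row 2 has {2,3,5}; column 3 has {1,2}; that leaves 4.
At row 2, column 5: row 2 has {2,3,4,5}; column 5 has {3}; that leaves 1.
At row 3, column 2: row 3 has {3}; column 2 has {2,3,4,5}; that leaves 1.
At row 3, column 3: row 3 has {1,3}; column 3 has {1,2,4}; that leaves 5.
At row 4, column 3: row 4 has {2,5}; column 3 has {1,2,4,5}; that leaves 3.
At row 4, column 5: row 4 has {2,3,5}; column 5 has {1,3}; that leaves 4.
At row 5, column 4: row 5 has {1,3,4}; column 4 has {3,5}; that leaves 2.
At row 5, column 5: row 5 has {1,2,3,4}; column 5 has {1,3,4}; that leaves 5.
At row 3, column 4: row 3 has {1,3,5}; column 4 has {2,3,5}; that leaves 4.
At row 3, column 5: row 3 has {1,3,4,5}; column 5 has {1,3,4,5}; that leaves 2.
At row 4, column 4: row 4 has {2,3,4,5}; column 4 has {2,3,4,5}; that leaves 1.

1 4 2 5 3 / 2 5 4 3 1 / 3 1 5 4 2 / 5 2 3 1 4 / 4 3 1 2 5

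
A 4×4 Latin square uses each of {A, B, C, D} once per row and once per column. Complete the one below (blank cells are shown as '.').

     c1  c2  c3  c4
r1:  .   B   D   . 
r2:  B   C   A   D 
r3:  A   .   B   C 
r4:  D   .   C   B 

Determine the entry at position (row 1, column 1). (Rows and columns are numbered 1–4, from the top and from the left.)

row 1 has {B,D}; column 1 has {A,B,D} — only C is left for (r1,c1).

C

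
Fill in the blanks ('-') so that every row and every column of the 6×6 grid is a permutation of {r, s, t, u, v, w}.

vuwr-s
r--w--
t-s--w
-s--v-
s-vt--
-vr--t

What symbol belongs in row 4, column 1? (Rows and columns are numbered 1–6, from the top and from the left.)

w

(r1,c5) = t
(r2,c2) = t
(r2,c3) = u
(r2,c5) = s
(r2,c6) = v
(r3,c2) = r
(r3,c5) = u
(r4,c3) = t
(r4,c4) = u
(r4,c6) = r
(r5,c2) = w
(r5,c5) = r
(r5,c6) = u
(r6,c4) = s
(r6,c5) = w
(r3,c4) = v
(r4,c1) = w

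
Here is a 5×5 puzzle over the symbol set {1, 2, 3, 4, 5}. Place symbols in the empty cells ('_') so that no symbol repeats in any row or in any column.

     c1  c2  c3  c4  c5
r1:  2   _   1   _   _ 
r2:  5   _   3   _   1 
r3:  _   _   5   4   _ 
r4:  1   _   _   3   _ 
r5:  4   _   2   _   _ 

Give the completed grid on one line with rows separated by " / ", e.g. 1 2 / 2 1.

At row 1, column 4: row 1 has {1,2}; column 4 has {3,4}; that leaves 5.
At row 2, column 4: row 2 has {1,3,5}; column 4 has {3,4,5}; that leaves 2.
At row 3, column 1: row 3 has {4,5}; column 1 has {1,2,4,5}; that leaves 3.
At row 3, column 5: row 3 has {3,4,5}; column 5 has {1}; that leaves 2.
At row 4, column 3: row 4 has {1,3}; column 3 has {1,2,3,5}; that leaves 4.
At row 4, column 5: row 4 has {1,3,4}; column 5 has {1,2}; that leaves 5.
At row 5, column 4: row 5 has {2,4}; column 4 has {2,3,4,5}; that leaves 1.
At row 5, column 5: row 5 has {1,2,4}; column 5 has {1,2,5}; that leaves 3.
At row 1, column 5: row 1 has {1,2,5}; column 5 has {1,2,3,5}; that leaves 4.
At row 2, column 2: row 2 has {1,2,3,5}; column 2 is empty so far; that leaves 4.
At row 3, column 2: row 3 has {2,3,4,5}; column 2 has {4}; that leaves 1.
At row 4, column 2: row 4 has {1,3,4,5}; column 2 has {1,4}; that leaves 2.
At row 5, column 2: row 5 has {1,2,3,4}; column 2 has {1,2,4}; that leaves 5.
At row 1, column 2: row 1 has {1,2,4,5}; column 2 has {1,2,4,5}; that leaves 3.

2 3 1 5 4 / 5 4 3 2 1 / 3 1 5 4 2 / 1 2 4 3 5 / 4 5 2 1 3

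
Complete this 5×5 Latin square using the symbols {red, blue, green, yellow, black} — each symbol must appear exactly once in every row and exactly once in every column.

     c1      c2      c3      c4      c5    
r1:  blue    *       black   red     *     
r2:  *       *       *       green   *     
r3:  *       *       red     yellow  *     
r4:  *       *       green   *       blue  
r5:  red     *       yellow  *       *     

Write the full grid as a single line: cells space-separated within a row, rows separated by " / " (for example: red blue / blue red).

(r2,c3): row 2 has {green}; column 3 has {red,green,yellow,black}, so it must be blue.
(r4,c4): row 4 has {blue,green}; column 4 has {red,green,yellow}, so it must be black.
(r5,c4): row 5 has {red,yellow}; column 4 has {red,green,yellow,black}, so it must be blue.
(r4,c1): row 4 has {blue,green,black}; column 1 has {red,blue}, so it must be yellow.
(r4,c2): row 4 has {blue,green,yellow,black}; column 2 is empty so far, so it must be red.
(r2,c1): row 2 has {blue,green}; column 1 has {red,blue,yellow}, so it must be black.
(r2,c2): row 2 has {blue,green,black}; column 2 has {red}, so it must be yellow.
(r2,c5): row 2 has {blue,green,yellow,black}; column 5 has {blue}, so it must be red.
(r3,c1): row 3 has {red,yellow}; column 1 has {red,blue,yellow,black}, so it must be green.
(r3,c5): row 3 has {red,green,yellow}; column 5 has {red,blue}, so it must be black.
(r5,c5): row 5 has {red,blue,yellow}; column 5 has {red,blue,black}, so it must be green.
(r1,c2): row 1 has {red,blue,black}; column 2 has {red,yellow}, so it must be green.
(r1,c5): row 1 has {red,blue,green,black}; column 5 has {red,blue,green,black}, so it must be yellow.
(r3,c2): row 3 has {red,green,yellow,black}; column 2 has {red,green,yellow}, so it must be blue.
(r5,c2): row 5 has {red,blue,green,yellow}; column 2 has {red,blue,green,yellow}, so it must be black.

blue green black red yellow / black yellow blue green red / green blue red yellow black / yellow red green black blue / red black yellow blue green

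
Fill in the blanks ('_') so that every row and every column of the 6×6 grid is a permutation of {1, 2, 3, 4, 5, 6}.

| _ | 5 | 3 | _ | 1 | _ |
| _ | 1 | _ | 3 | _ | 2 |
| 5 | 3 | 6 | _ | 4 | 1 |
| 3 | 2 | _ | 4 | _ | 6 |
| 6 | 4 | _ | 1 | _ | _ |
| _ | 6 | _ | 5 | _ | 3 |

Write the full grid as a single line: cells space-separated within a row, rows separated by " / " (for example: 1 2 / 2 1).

2 5 3 6 1 4 / 4 1 5 3 6 2 / 5 3 6 2 4 1 / 3 2 1 4 5 6 / 6 4 2 1 3 5 / 1 6 4 5 2 3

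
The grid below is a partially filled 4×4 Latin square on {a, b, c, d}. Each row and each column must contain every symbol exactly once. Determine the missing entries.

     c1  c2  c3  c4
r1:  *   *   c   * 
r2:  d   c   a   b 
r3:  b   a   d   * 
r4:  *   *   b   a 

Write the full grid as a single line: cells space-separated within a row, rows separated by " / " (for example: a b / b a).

At row 1, column 1: row 1 has {c}; column 1 has {b,d}; that leaves a.
At row 1, column 4: row 1 has {a,c}; column 4 has {a,b}; that leaves d.
At row 3, column 4: row 3 has {a,b,d}; column 4 has {a,b,d}; that leaves c.
At row 4, column 1: row 4 has {a,b}; column 1 has {a,b,d}; that leaves c.
At row 4, column 2: row 4 has {a,b,c}; column 2 has {a,c}; that leaves d.
At row 1, column 2: row 1 has {a,c,d}; column 2 has {a,c,d}; that leaves b.

a b c d / d c a b / b a d c / c d b a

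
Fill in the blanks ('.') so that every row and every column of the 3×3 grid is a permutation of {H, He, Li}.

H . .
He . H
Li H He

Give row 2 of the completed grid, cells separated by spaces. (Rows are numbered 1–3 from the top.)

(r1,c3) = Li
(r2,c2) = Li

He Li H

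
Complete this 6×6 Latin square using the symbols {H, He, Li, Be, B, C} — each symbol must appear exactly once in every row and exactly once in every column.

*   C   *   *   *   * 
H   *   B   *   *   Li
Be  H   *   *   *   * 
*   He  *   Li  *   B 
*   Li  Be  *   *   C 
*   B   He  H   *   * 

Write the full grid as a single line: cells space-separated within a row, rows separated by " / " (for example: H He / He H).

row 2 has {H,Li,B}; column 2 has {H,He,Li,B,C} — only Be is left for (r2,c2).
row 3 has {H,Be}; column 6 has {Li,B,C} — only He is left for (r3,c6).
row 4 has {He,Li,B}; column 1 has {H,Be} — only C is left for (r4,c1).
row 4 has {He,Li,B,C}; column 3 has {He,Be,B} — only H is left for (r4,c3).
row 4 has {H,He,Li,B,C}; column 5 is empty so far — only Be is left for (r4,c5).
row 6 has {H,He,B}; column 1 has {H,Be,C} — only Li is left for (r6,c1).
row 6 has {H,He,Li,B}; column 5 has {Be} — only C is left for (r6,c5).
row 6 has {H,He,Li,B,C}; column 6 has {He,Li,B,C} — only Be is left for (r6,c6).
row 1 has {C}; column 3 has {H,He,Be,B} — only Li is left for (r1,c3).
row 1 has {Li,C}; column 6 has {He,Li,Be,B,C} — only H is left for (r1,c6).
row 2 has {H,Li,Be,B}; column 5 has {Be,C} — only He is left for (r2,c5).
row 3 has {H,He,Be}; column 3 has {H,He,Li,Be,B} — only C is left for (r3,c3).
row 3 has {H,He,Be,C}; column 4 has {H,Li} — only B is left for (r3,c4).
row 3 has {H,He,Be,B,C}; column 5 has {He,Be,C} — only Li is left for (r3,c5).
row 5 has {Li,Be,C}; column 4 has {H,Li,B} — only He is left for (r5,c4).
row 1 has {H,Li,C}; column 4 has {H,He,Li,B} — only Be is left for (r1,c4).
row 1 has {H,Li,Be,C}; column 5 has {He,Li,Be,C} — only B is left for (r1,c5).
row 2 has {H,He,Li,Be,B}; column 4 has {H,He,Li,Be,B} — only C is left for (r2,c4).
row 5 has {He,Li,Be,C}; column 1 has {H,Li,Be,C} — only B is left for (r5,c1).
row 5 has {He,Li,Be,B,C}; column 5 has {He,Li,Be,B,C} — only H is left for (r5,c5).
row 1 has {H,Li,Be,B,C}; column 1 has {H,Li,Be,B,C} — only He is left for (r1,c1).

He C Li Be B H / H Be B C He Li / Be H C B Li He / C He H Li Be B / B Li Be He H C / Li B He H C Be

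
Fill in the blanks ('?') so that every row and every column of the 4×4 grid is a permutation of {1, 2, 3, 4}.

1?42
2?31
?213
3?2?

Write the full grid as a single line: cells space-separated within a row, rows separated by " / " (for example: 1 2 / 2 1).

1 3 4 2 / 2 4 3 1 / 4 2 1 3 / 3 1 2 4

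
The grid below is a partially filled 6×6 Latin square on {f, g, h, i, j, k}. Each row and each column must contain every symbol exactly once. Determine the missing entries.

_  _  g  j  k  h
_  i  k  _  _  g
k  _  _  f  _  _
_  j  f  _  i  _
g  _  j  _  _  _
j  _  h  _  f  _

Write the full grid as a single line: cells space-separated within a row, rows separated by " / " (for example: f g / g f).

(r1,c2) = f
(r2,c4) = h
(r2,c5) = j
(r3,c3) = i
(r3,c6) = j
(r4,c1) = h
(r4,c6) = k
(r5,c5) = h
(r6,c6) = i
(r1,c1) = i
(r2,c1) = f
(r3,c5) = g
(r4,c4) = g
(r5,c2) = k
(r5,c4) = i
(r5,c6) = f
(r6,c2) = g
(r6,c4) = k
(r3,c2) = h

i f g j k h / f i k h j g / k h i f g j / h j f g i k / g k j i h f / j g h k f i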